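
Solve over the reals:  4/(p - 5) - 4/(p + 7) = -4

Multiply both sides by (p - 5)(p + 7):
4(p + 7) - 4(p - 5) = -4(p - 5)(p + 7).
Expand and collect terms: -4p² - 8p + 92 = 0.
By the quadratic formula, p = (8 ± √1536) / -8, so p ≈ -5.899 or p ≈ 3.899.
Neither value makes a denominator zero (p ≠ 5, p ≠ -7), so both are valid.

p = -5.899 or p = 3.899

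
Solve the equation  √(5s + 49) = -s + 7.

s = 0

Square both sides: 5s + 49 = (-s + 7)².
Expand and rearrange: s² - 19s = 0.
Solving gives s = 19 or s = 0.
Check each candidate in the original equation:
  s = 19: √(144) = 12, while -s + 7 = -12 — extraneous.
  s = 0: √(49) = 7, while -s + 7 = 7 — valid.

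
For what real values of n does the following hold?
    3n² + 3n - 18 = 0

Factor: 3(n - 2)(n + 3) = 0.
So n = 2 or n = -3.

n = -3 or n = 2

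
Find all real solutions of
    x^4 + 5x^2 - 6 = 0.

Let u = x^2. The equation becomes u^2 + 5u - 6 = 0.
Factor: (u + 6)(u - 1) = 0, so u = -6 or u = 1.
x^2 = -6 < 0 has no real solution.
x^2 = 1 gives x = +/-1.

x = -1 or x = 1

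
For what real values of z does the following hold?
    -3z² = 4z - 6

Rearrange to standard form: -3z² - 4z + 6 = 0.
Discriminant: (-4)² − 4·(-3)·6 = 88.
Quadratic formula: z = (4 ± √88) / (-6).
So z = -√(22)/3 - 2/3 ≈ -2.2301 or z = -2/3 + √(22)/3 ≈ 0.8968.

z = -2.2301 or z = 0.8968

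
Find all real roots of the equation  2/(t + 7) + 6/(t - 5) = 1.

Multiply both sides by (t + 7)(t - 5):
2(t - 5) + 6(t + 7) = (t + 7)(t - 5).
Expand and collect terms: t^2 - 6t - 67 = 0.
By the quadratic formula, t = (6 +/- sqrt(304)) / 2, so t ~= 11.7178 or t ~= -5.7178.
Neither value makes a denominator zero (t != -7, t != 5), so both are valid.

t = -5.7178 or t = 11.7178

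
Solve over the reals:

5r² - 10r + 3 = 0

Discriminant: (-10)² − 4·5·3 = 40.
Quadratic formula: r = (10 ± √40) / 10.
So r = √(10)/5 + 1 ≈ 1.6325 or r = 1 - √(10)/5 ≈ 0.3675.

r = 0.3675 or r = 1.6325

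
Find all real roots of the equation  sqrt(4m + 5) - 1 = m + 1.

m = -1 or m = 1

Isolate the radical: sqrt(4m + 5) = m + 2.
Square both sides: 4m + 5 = (m + 2)^2.
Expand and rearrange: m^2 - 1 = 0.
Solving gives m = 1 or m = -1.
Check each candidate in the original equation:
  m = 1: sqrt(9) = 3, while m + 2 = 3 — valid.
  m = -1: sqrt(1) = 1, while m + 2 = 1 — valid.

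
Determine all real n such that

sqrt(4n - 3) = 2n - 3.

Square both sides: 4n - 3 = (2n - 3)^2.
Expand and rearrange: 4n^2 - 16n + 12 = 0.
Solving gives n = 3 or n = 1.
Check each candidate in the original equation:
  n = 3: sqrt(9) = 3, while 2n - 3 = 3 — valid.
  n = 1: sqrt(1) = 1, while 2n - 3 = -1 — extraneous.

n = 3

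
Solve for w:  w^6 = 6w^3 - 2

Let u = w^3. The equation becomes u^2 - 6u + 2 = 0.
By the quadratic formula, u = sqrt(7) + 3 or u = 3 - sqrt(7).
w^3 = sqrt(7) + 3 gives w = (sqrt(7) + 3)^(1/3) ~= 1.7806.
w^3 = 3 - sqrt(7) gives w = (3 - sqrt(7))^(1/3) ~= 0.7076.

w = 0.7076 or w = 1.7806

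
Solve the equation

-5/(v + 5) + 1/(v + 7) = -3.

v = -7.1893 or v = -3.4774

Multiply both sides by (v + 5)(v + 7):
-5(v + 7) + (v + 5) = -3(v + 5)(v + 7).
Expand and collect terms: -3v² - 32v - 75 = 0.
By the quadratic formula, v = (32 ± √124) / -6, so v ≈ -7.1893 or v ≈ -3.4774.
Neither value makes a denominator zero (v ≠ -5, v ≠ -7), so both are valid.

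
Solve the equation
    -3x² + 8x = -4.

Rearrange to standard form: -3x² + 8x + 4 = 0.
Discriminant: (8)² − 4·(-3)·4 = 112.
Quadratic formula: x = (-8 ± √112) / (-6).
So x = 4/3 - 2·√(7)/3 ≈ -0.4305 or x = 4/3 + 2·√(7)/3 ≈ 3.0972.

x = -0.4305 or x = 3.0972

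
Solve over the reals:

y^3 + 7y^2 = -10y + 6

Rearrange: y^3 + 7y^2 + 10y - 6 = 0.
Possible rational roots are divisors of -6. Testing y = -3 gives 0, so (y + 3) is a factor.
Divide: y^3 + 7y^2 + 10y - 6 = (y + 3)(y^2 + 4y - 2).
Apply the quadratic formula to y^2 + 4y - 2 = 0: y = (-4 +/- sqrt(24))/2, i.e. y ~= 0.4495 or y ~= -4.4495.

y = -4.4495 or y = -3 or y = 0.4495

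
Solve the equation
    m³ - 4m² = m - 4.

Rearrange: m³ - 4m² - m + 4 = 0.
Possible rational roots are divisors of 4. Testing m = -1 gives 0, so (m + 1) is a factor.
Divide: m³ - 4m² - m + 4 = (m + 1)(m² - 5m + 4).
Factor the quadratic: m = 4 or m = 1.

m = -1 or m = 1 or m = 4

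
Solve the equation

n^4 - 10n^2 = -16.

n = -2.8284 or n = -1.4142 or n = 1.4142 or n = 2.8284

Let u = n^2. The equation becomes u^2 - 10u + 16 = 0.
Factor: (u - 2)(u - 8) = 0, so u = 2 or u = 8.
n^2 = 2 gives n = +/-sqrt(2) ~= +/-1.4142.
n^2 = 8 gives n = +/-2*sqrt(2) ~= +/-2.8284.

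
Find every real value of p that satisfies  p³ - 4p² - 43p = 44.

p = -4 or p = -1.1962 or p = 9.1962

Rearrange: p³ - 4p² - 43p - 44 = 0.
Possible rational roots are divisors of -44. Testing p = -4 gives 0, so (p + 4) is a factor.
Divide: p³ - 4p² - 43p - 44 = (p + 4)(p² - 8p - 11).
Apply the quadratic formula to p² - 8p - 11 = 0: p = (8 ± √108)/2, i.e. p ≈ 9.1962 or p ≈ -1.1962.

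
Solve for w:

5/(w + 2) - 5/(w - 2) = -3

w = -3.266 or w = 3.266

Multiply both sides by (w + 2)(w - 2):
5(w - 2) - 5(w + 2) = -3(w + 2)(w - 2).
Expand and collect terms: -3w² + 32 = 0.
By the quadratic formula, w = (0 ± √384) / -6, so w ≈ -3.266 or w ≈ 3.266.
Neither value makes a denominator zero (w ≠ -2, w ≠ 2), so both are valid.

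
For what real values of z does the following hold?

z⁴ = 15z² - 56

z = -2.8284 or z = -2.6458 or z = 2.6458 or z = 2.8284

Let u = z². The equation becomes u² - 15u + 56 = 0.
Factor: (u - 7)(u - 8) = 0, so u = 7 or u = 8.
z² = 7 gives z = ±√(7) ≈ ±2.6458.
z² = 8 gives z = ±2·√(2) ≈ ±2.8284.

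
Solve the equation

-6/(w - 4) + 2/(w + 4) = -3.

w = -4.5402 or w = 5.8735

Multiply both sides by (w - 4)(w + 4):
-6(w + 4) + 2(w - 4) = -3(w - 4)(w + 4).
Expand and collect terms: -3w² + 4w + 80 = 0.
By the quadratic formula, w = (-4 ± √976) / -6, so w ≈ -4.5402 or w ≈ 5.8735.
Neither value makes a denominator zero (w ≠ 4, w ≠ -4), so both are valid.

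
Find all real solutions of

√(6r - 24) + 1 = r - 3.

r = 4 or r = 10

Isolate the radical: √(6r - 24) = r - 4.
Square both sides: 6r - 24 = (r - 4)².
Expand and rearrange: r² - 14r + 40 = 0.
Solving gives r = 10 or r = 4.
Check each candidate in the original equation:
  r = 10: √(36) = 6, while r - 4 = 6 — valid.
  r = 4: √(0) = 0, while r - 4 = 0 — valid.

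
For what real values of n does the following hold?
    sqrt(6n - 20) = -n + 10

n = 6

Square both sides: 6n - 20 = (-n + 10)^2.
Expand and rearrange: n^2 - 26n + 120 = 0.
Solving gives n = 20 or n = 6.
Check each candidate in the original equation:
  n = 20: sqrt(100) = 10, while -n + 10 = -10 — extraneous.
  n = 6: sqrt(16) = 4, while -n + 10 = 4 — valid.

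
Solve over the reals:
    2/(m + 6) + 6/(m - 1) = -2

Multiply both sides by (m + 6)(m - 1):
2(m - 1) + 6(m + 6) = -2(m + 6)(m - 1).
Expand and collect terms: -2m^2 - 18m - 22 = 0.
By the quadratic formula, m = (18 +/- sqrt(148)) / -4, so m ~= -7.5414 or m ~= -1.4586.
Neither value makes a denominator zero (m != -6, m != 1), so both are valid.

m = -7.5414 or m = -1.4586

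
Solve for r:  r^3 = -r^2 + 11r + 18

Rearrange: r^3 + r^2 - 11r - 18 = 0.
Possible rational roots are divisors of -18. Testing r = -2 gives 0, so (r + 2) is a factor.
Divide: r^3 + r^2 - 11r - 18 = (r + 2)(r^2 - r - 9).
Apply the quadratic formula to r^2 - r - 9 = 0: r = (1 +/- sqrt(37))/2, i.e. r ~= 3.5414 or r ~= -2.5414.

r = -2.5414 or r = -2 or r = 3.5414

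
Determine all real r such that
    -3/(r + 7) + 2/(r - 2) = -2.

Multiply both sides by (r + 7)(r - 2):
-3(r - 2) + 2(r + 7) = -2(r + 7)(r - 2).
Expand and collect terms: -2r^2 - 9r + 8 = 0.
By the quadratic formula, r = (9 +/- sqrt(145)) / -4, so r ~= -5.2604 or r ~= 0.7604.
Neither value makes a denominator zero (r != -7, r != 2), so both are valid.

r = -5.2604 or r = 0.7604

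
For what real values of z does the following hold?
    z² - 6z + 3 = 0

z = 0.5505 or z = 5.4495

Discriminant: (-6)² − 4·1·3 = 24.
Quadratic formula: z = (6 ± √24) / 2.
So z = √(6) + 3 ≈ 5.4495 or z = 3 - √(6) ≈ 0.5505.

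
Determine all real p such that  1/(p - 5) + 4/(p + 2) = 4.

p = -1.0397 or p = 5.2897

Multiply both sides by (p - 5)(p + 2):
(p + 2) + 4(p - 5) = 4(p - 5)(p + 2).
Expand and collect terms: 4p² - 17p - 22 = 0.
By the quadratic formula, p = (17 ± √641) / 8, so p ≈ 5.2897 or p ≈ -1.0397.
Neither value makes a denominator zero (p ≠ 5, p ≠ -2), so both are valid.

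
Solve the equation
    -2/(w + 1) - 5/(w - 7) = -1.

w = 0.1557 or w = 12.8443

Multiply both sides by (w + 1)(w - 7):
-2(w - 7) - 5(w + 1) = -(w + 1)(w - 7).
Expand and collect terms: -w² + 13w - 2 = 0.
By the quadratic formula, w = (-13 ± √161) / -2, so w ≈ 0.1557 or w ≈ 12.8443.
Neither value makes a denominator zero (w ≠ -1, w ≠ 7), so both are valid.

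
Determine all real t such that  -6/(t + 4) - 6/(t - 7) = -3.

Multiply both sides by (t + 4)(t - 7):
-6(t - 7) - 6(t + 4) = -3(t + 4)(t - 7).
Expand and collect terms: -3t² + 21t + 66 = 0.
By the quadratic formula, t = (-21 ± √1233) / -6, so t ≈ -2.3523 or t ≈ 9.3523.
Neither value makes a denominator zero (t ≠ -4, t ≠ 7), so both are valid.

t = -2.3523 or t = 9.3523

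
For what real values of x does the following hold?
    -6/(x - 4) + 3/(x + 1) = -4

x = -1.5914 or x = 5.3414

Multiply both sides by (x - 4)(x + 1):
-6(x + 1) + 3(x - 4) = -4(x - 4)(x + 1).
Expand and collect terms: -4x^2 + 15x + 34 = 0.
By the quadratic formula, x = (-15 +/- sqrt(769)) / -8, so x ~= -1.5914 or x ~= 5.3414.
Neither value makes a denominator zero (x != 4, x != -1), so both are valid.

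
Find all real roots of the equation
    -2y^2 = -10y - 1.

y = -0.0981 or y = 5.0981

Rearrange to standard form: -2y^2 + 10y + 1 = 0.
Discriminant: (10)^2 - 4*(-2)*1 = 108.
Quadratic formula: y = (-10 +/- sqrt(108)) / (-4).
So y = 5/2 - 3*sqrt(3)/2 ~= -0.0981 or y = 5/2 + 3*sqrt(3)/2 ~= 5.0981.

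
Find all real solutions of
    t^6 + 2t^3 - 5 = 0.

Let u = t^3. The equation becomes u^2 + 2u - 5 = 0.
By the quadratic formula, u = -1 + sqrt(6) or u = -sqrt(6) - 1.
t^3 = -1 + sqrt(6) gives t = (-1 + sqrt(6))^(1/3) ~= 1.1317.
t^3 = -sqrt(6) - 1 gives t = -(1 + sqrt(6))^(1/3) ~= -1.511.

t = -1.511 or t = 1.1317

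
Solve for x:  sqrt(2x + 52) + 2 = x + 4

x = 6

Isolate the radical: sqrt(2x + 52) = x + 2.
Square both sides: 2x + 52 = (x + 2)^2.
Expand and rearrange: x^2 + 2x - 48 = 0.
Solving gives x = 6 or x = -8.
Check each candidate in the original equation:
  x = 6: sqrt(64) = 8, while x + 2 = 8 — valid.
  x = -8: sqrt(36) = 6, while x + 2 = -6 — extraneous.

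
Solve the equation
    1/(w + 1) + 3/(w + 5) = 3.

w = -4.0972 or w = -0.5695

Multiply both sides by (w + 1)(w + 5):
(w + 5) + 3(w + 1) = 3(w + 1)(w + 5).
Expand and collect terms: 3w^2 + 14w + 7 = 0.
By the quadratic formula, w = (-14 +/- sqrt(112)) / 6, so w ~= -0.5695 or w ~= -4.0972.
Neither value makes a denominator zero (w != -1, w != -5), so both are valid.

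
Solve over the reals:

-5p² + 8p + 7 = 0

Discriminant: (8)² − 4·(-5)·7 = 204.
Quadratic formula: p = (-8 ± √204) / (-10).
So p = 4/5 - √(51)/5 ≈ -0.6283 or p = 4/5 + √(51)/5 ≈ 2.2283.

p = -0.6283 or p = 2.2283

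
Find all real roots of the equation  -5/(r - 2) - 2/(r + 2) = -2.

Multiply both sides by (r - 2)(r + 2):
-5(r + 2) - 2(r - 2) = -2(r - 2)(r + 2).
Expand and collect terms: -2r^2 + 7r + 14 = 0.
By the quadratic formula, r = (-7 +/- sqrt(161)) / -4, so r ~= -1.4221 or r ~= 4.9221.
Neither value makes a denominator zero (r != 2, r != -2), so both are valid.

r = -1.4221 or r = 4.9221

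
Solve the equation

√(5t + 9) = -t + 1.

Square both sides: 5t + 9 = (-t + 1)².
Expand and rearrange: t² - 7t - 8 = 0.
Solving gives t = 8 or t = -1.
Check each candidate in the original equation:
  t = 8: √(49) = 7, while -t + 1 = -7 — extraneous.
  t = -1: √(4) = 2, while -t + 1 = 2 — valid.

t = -1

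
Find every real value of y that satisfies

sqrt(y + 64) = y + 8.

Square both sides: y + 64 = (y + 8)^2.
Expand and rearrange: y^2 + 15y = 0.
Solving gives y = 0 or y = -15.
Check each candidate in the original equation:
  y = 0: sqrt(64) = 8, while y + 8 = 8 — valid.
  y = -15: sqrt(49) = 7, while y + 8 = -7 — extraneous.

y = 0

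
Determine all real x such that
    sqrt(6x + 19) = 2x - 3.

Square both sides: 6x + 19 = (2x - 3)^2.
Expand and rearrange: 4x^2 - 18x - 10 = 0.
Solving gives x = 5 or x = -0.5.
Check each candidate in the original equation:
  x = 5: sqrt(49) = 7, while 2x - 3 = 7 — valid.
  x = -0.5: sqrt(16) = 4, while 2x - 3 = -4 — extraneous.

x = 5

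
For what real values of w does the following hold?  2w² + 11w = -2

Rearrange to standard form: 2w² + 11w + 2 = 0.
Discriminant: (11)² − 4·2·2 = 105.
Quadratic formula: w = (-11 ± √105) / 4.
So w = -11/4 + √(105)/4 ≈ -0.1883 or w = -11/4 - √(105)/4 ≈ -5.3117.

w = -5.3117 or w = -0.1883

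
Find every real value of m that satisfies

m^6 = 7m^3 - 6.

Let u = m^3. The equation becomes u^2 - 7u + 6 = 0.
Factor: (u - 1)(u - 6) = 0, so u = 1 or u = 6.
m^3 = 1 gives m = 1.
m^3 = 6 gives m = (6)^(1/3) ~= 1.8171.

m = 1 or m = 1.8171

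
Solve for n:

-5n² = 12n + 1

Rearrange to standard form: -5n² - 12n - 1 = 0.
Discriminant: (-12)² − 4·(-5)·(-1) = 124.
Quadratic formula: n = (12 ± √124) / (-10).
So n = -6/5 - √(31)/5 ≈ -2.3136 or n = -6/5 + √(31)/5 ≈ -0.0864.

n = -2.3136 or n = -0.0864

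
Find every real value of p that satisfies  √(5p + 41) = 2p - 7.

Square both sides: 5p + 41 = (2p - 7)².
Expand and rearrange: 4p² - 33p + 8 = 0.
Solving gives p = 8 or p = 0.25.
Check each candidate in the original equation:
  p = 8: √(81) = 9, while 2p - 7 = 9 — valid.
  p = 0.25: √(42.25) = 6.5, while 2p - 7 = -6.5 — extraneous.

p = 8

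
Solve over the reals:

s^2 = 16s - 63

Bring every term to one side: s^2 - 16s + 63 = 0.
Factor: (s - 9)(s - 7) = 0.
So s = 9 or s = 7.

s = 7 or s = 9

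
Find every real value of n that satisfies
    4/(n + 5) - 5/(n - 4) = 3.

Multiply both sides by (n + 5)(n - 4):
4(n - 4) - 5(n + 5) = 3(n + 5)(n - 4).
Expand and collect terms: 3n^2 + 4n - 19 = 0.
By the quadratic formula, n = (-4 +/- sqrt(244)) / 6, so n ~= 1.9367 or n ~= -3.2701.
Neither value makes a denominator zero (n != -5, n != 4), so both are valid.

n = -3.2701 or n = 1.9367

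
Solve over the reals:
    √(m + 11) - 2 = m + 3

Isolate the radical: √(m + 11) = m + 5.
Square both sides: m + 11 = (m + 5)².
Expand and rearrange: m² + 9m + 14 = 0.
Solving gives m = -2 or m = -7.
Check each candidate in the original equation:
  m = -2: √(9) = 3, while m + 5 = 3 — valid.
  m = -7: √(4) = 2, while m + 5 = -2 — extraneous.

m = -2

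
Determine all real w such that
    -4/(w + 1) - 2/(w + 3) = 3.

Multiply both sides by (w + 1)(w + 3):
-4(w + 3) - 2(w + 1) = 3(w + 1)(w + 3).
Expand and collect terms: 3w² + 18w + 23 = 0.
By the quadratic formula, w = (-18 ± √48) / 6, so w ≈ -1.8453 or w ≈ -4.1547.
Neither value makes a denominator zero (w ≠ -1, w ≠ -3), so both are valid.

w = -4.1547 or w = -1.8453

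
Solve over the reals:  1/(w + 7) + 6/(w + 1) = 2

w = -6.673 or w = 2.173

Multiply both sides by (w + 7)(w + 1):
(w + 1) + 6(w + 7) = 2(w + 7)(w + 1).
Expand and collect terms: 2w² + 9w - 29 = 0.
By the quadratic formula, w = (-9 ± √313) / 4, so w ≈ 2.173 or w ≈ -6.673.
Neither value makes a denominator zero (w ≠ -7, w ≠ -1), so both are valid.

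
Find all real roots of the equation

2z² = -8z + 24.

z = -6 or z = 2

Bring every term to one side: 2z² + 8z - 24 = 0.
Factor: 2(z - 2)(z + 6) = 0.
So z = 2 or z = -6.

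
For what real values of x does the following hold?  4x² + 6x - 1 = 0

Discriminant: (6)² − 4·4·(-1) = 52.
Quadratic formula: x = (-6 ± √52) / 8.
So x = -3/4 + √(13)/4 ≈ 0.1514 or x = -√(13)/4 - 3/4 ≈ -1.6514.

x = -1.6514 or x = 0.1514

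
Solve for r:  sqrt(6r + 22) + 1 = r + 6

r = -3 or r = -1

Isolate the radical: sqrt(6r + 22) = r + 5.
Square both sides: 6r + 22 = (r + 5)^2.
Expand and rearrange: r^2 + 4r + 3 = 0.
Solving gives r = -1 or r = -3.
Check each candidate in the original equation:
  r = -1: sqrt(16) = 4, while r + 5 = 4 — valid.
  r = -3: sqrt(4) = 2, while r + 5 = 2 — valid.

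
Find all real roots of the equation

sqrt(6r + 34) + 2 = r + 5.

r = 5

Isolate the radical: sqrt(6r + 34) = r + 3.
Square both sides: 6r + 34 = (r + 3)^2.
Expand and rearrange: r^2 - 25 = 0.
Solving gives r = 5 or r = -5.
Check each candidate in the original equation:
  r = 5: sqrt(64) = 8, while r + 3 = 8 — valid.
  r = -5: sqrt(4) = 2, while r + 3 = -2 — extraneous.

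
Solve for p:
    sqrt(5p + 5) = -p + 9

Square both sides: 5p + 5 = (-p + 9)^2.
Expand and rearrange: p^2 - 23p + 76 = 0.
Solving gives p = 19 or p = 4.
Check each candidate in the original equation:
  p = 19: sqrt(100) = 10, while -p + 9 = -10 — extraneous.
  p = 4: sqrt(25) = 5, while -p + 9 = 5 — valid.

p = 4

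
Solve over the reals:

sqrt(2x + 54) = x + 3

x = 5

Square both sides: 2x + 54 = (x + 3)^2.
Expand and rearrange: x^2 + 4x - 45 = 0.
Solving gives x = 5 or x = -9.
Check each candidate in the original equation:
  x = 5: sqrt(64) = 8, while x + 3 = 8 — valid.
  x = -9: sqrt(36) = 6, while x + 3 = -6 — extraneous.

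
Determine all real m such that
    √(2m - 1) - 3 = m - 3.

m = 1

Isolate the radical: √(2m - 1) = m.
Square both sides: 2m - 1 = (m)².
Expand and rearrange: m² - 2m + 1 = 0.
This gives the repeated root m = 1.
Check in the original equation:
  m = 1: √(1) = 1, while m = 1 — valid.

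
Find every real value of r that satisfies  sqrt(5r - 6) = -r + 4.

r = 2

Square both sides: 5r - 6 = (-r + 4)^2.
Expand and rearrange: r^2 - 13r + 22 = 0.
Solving gives r = 11 or r = 2.
Check each candidate in the original equation:
  r = 11: sqrt(49) = 7, while -r + 4 = -7 — extraneous.
  r = 2: sqrt(4) = 2, while -r + 4 = 2 — valid.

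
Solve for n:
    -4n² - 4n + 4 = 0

n = -1.618 or n = 0.618

Discriminant: (-4)² − 4·(-4)·4 = 80.
Quadratic formula: n = (4 ± √80) / (-8).
So n = -√(5)/2 - 1/2 ≈ -1.618 or n = -1/2 + √(5)/2 ≈ 0.618.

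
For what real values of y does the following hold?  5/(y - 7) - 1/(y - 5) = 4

Multiply both sides by (y - 7)(y - 5):
5(y - 5) - (y - 7) = 4(y - 7)(y - 5).
Expand and collect terms: 4y^2 - 52y + 158 = 0.
By the quadratic formula, y = (52 +/- sqrt(176)) / 8, so y ~= 8.1583 or y ~= 4.8417.
Neither value makes a denominator zero (y != 7, y != 5), so both are valid.

y = 4.8417 or y = 8.1583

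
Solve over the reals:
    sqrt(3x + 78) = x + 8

Square both sides: 3x + 78 = (x + 8)^2.
Expand and rearrange: x^2 + 13x - 14 = 0.
Solving gives x = 1 or x = -14.
Check each candidate in the original equation:
  x = 1: sqrt(81) = 9, while x + 8 = 9 — valid.
  x = -14: sqrt(36) = 6, while x + 8 = -6 — extraneous.

x = 1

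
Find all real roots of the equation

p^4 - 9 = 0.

p = -1.7321 or p = 1.7321

Let u = p^2. The equation becomes u^2 - 9 = 0.
Factor: (u + 3)(u - 3) = 0, so u = -3 or u = 3.
p^2 = -3 < 0 has no real solution.
p^2 = 3 gives p = +/-sqrt(3) ~= +/-1.7321.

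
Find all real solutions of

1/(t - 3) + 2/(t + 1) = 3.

t = -0.393 or t = 3.393

Multiply both sides by (t - 3)(t + 1):
(t + 1) + 2(t - 3) = 3(t - 3)(t + 1).
Expand and collect terms: 3t^2 - 9t - 4 = 0.
By the quadratic formula, t = (9 +/- sqrt(129)) / 6, so t ~= 3.393 or t ~= -0.393.
Neither value makes a denominator zero (t != 3, t != -1), so both are valid.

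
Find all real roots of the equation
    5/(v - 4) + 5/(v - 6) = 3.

v = 4.723 or v = 8.6103

Multiply both sides by (v - 4)(v - 6):
5(v - 6) + 5(v - 4) = 3(v - 4)(v - 6).
Expand and collect terms: 3v^2 - 40v + 122 = 0.
By the quadratic formula, v = (40 +/- sqrt(136)) / 6, so v ~= 8.6103 or v ~= 4.723.
Neither value makes a denominator zero (v != 4, v != 6), so both are valid.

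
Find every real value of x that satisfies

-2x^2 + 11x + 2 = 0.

Discriminant: (11)^2 - 4*(-2)*2 = 137.
Quadratic formula: x = (-11 +/- sqrt(137)) / (-4).
So x = 11/4 - sqrt(137)/4 ~= -0.1762 or x = 11/4 + sqrt(137)/4 ~= 5.6762.

x = -0.1762 or x = 5.6762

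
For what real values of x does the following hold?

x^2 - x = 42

x = -6 or x = 7

Bring every term to one side: x^2 - x - 42 = 0.
Factor: (x - 7)(x + 6) = 0.
So x = 7 or x = -6.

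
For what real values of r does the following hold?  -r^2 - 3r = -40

Bring every term to one side: -r^2 - 3r + 40 = 0.
Factor: -1(r + 8)(r - 5) = 0.
So r = -8 or r = 5.

r = -8 or r = 5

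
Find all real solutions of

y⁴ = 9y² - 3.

Let u = y². The equation becomes u² - 9u + 3 = 0.
By the quadratic formula, u = √(69)/2 + 9/2 or u = 9/2 - √(69)/2.
y² = √(69)/2 + 9/2 gives y = ±√(√(69)/2 + 9/2) ≈ ±2.9417.
y² = 9/2 - √(69)/2 gives y = ±√(9/2 - √(69)/2) ≈ ±0.5888.

y = -2.9417 or y = -0.5888 or y = 0.5888 or y = 2.9417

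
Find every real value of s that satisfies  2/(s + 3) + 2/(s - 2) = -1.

s = -5.7016 or s = 0.7016

Multiply both sides by (s + 3)(s - 2):
2(s - 2) + 2(s + 3) = -(s + 3)(s - 2).
Expand and collect terms: -s² - 5s + 4 = 0.
By the quadratic formula, s = (5 ± √41) / -2, so s ≈ -5.7016 or s ≈ 0.7016.
Neither value makes a denominator zero (s ≠ -3, s ≠ 2), so both are valid.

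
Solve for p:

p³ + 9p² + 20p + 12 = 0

p = -6 or p = -2 or p = -1

Possible rational roots are divisors of 12. Testing p = -2 gives 0, so (p + 2) is a factor.
Divide: p³ + 9p² + 20p + 12 = (p + 2)(p² + 7p + 6).
Factor the quadratic: p = -1 or p = -6.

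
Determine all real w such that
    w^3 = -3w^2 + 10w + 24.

w = -4 or w = -2 or w = 3

Rearrange: w^3 + 3w^2 - 10w - 24 = 0.
Possible rational roots are divisors of -24. Testing w = -2 gives 0, so (w + 2) is a factor.
Divide: w^3 + 3w^2 - 10w - 24 = (w + 2)(w^2 + w - 12).
Factor the quadratic: w = 3 or w = -4.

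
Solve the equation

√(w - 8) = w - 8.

w = 8 or w = 9

Square both sides: w - 8 = (w - 8)².
Expand and rearrange: w² - 17w + 72 = 0.
Solving gives w = 9 or w = 8.
Check each candidate in the original equation:
  w = 9: √(1) = 1, while w - 8 = 1 — valid.
  w = 8: √(0) = 0, while w - 8 = 0 — valid.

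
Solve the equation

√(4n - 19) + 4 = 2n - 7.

n = 7

Isolate the radical: √(4n - 19) = 2n - 11.
Square both sides: 4n - 19 = (2n - 11)².
Expand and rearrange: 4n² - 48n + 140 = 0.
Solving gives n = 7 or n = 5.
Check each candidate in the original equation:
  n = 7: √(9) = 3, while 2n - 11 = 3 — valid.
  n = 5: √(1) = 1, while 2n - 11 = -1 — extraneous.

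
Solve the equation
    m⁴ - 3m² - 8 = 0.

Let u = m². The equation becomes u² - 3u - 8 = 0.
By the quadratic formula, u = 3/2 + √(41)/2 or u = 3/2 - √(41)/2.
m² = 3/2 + √(41)/2 gives m = ±√(3/2 + √(41)/2) ≈ ±2.1683.
m² = 3/2 - √(41)/2 < 0 has no real solution.

m = -2.1683 or m = 2.1683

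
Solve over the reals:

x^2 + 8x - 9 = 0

Factor: (x + 9)(x - 1) = 0.
So x = -9 or x = 1.

x = -9 or x = 1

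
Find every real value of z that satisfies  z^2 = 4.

z = -2 or z = 2

Bring every term to one side: z^2 - 4 = 0.
Factor: (z - 2)(z + 2) = 0.
So z = 2 or z = -2.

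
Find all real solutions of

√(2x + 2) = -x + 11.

Square both sides: 2x + 2 = (-x + 11)².
Expand and rearrange: x² - 24x + 119 = 0.
Solving gives x = 17 or x = 7.
Check each candidate in the original equation:
  x = 17: √(36) = 6, while -x + 11 = -6 — extraneous.
  x = 7: √(16) = 4, while -x + 11 = 4 — valid.

x = 7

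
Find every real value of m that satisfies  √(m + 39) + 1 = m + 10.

Isolate the radical: √(m + 39) = m + 9.
Square both sides: m + 39 = (m + 9)².
Expand and rearrange: m² + 17m + 42 = 0.
Solving gives m = -3 or m = -14.
Check each candidate in the original equation:
  m = -3: √(36) = 6, while m + 9 = 6 — valid.
  m = -14: √(25) = 5, while m + 9 = -5 — extraneous.

m = -3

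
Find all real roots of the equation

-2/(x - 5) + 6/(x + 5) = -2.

x = -7.7823 or x = 5.7823

Multiply both sides by (x - 5)(x + 5):
-2(x + 5) + 6(x - 5) = -2(x - 5)(x + 5).
Expand and collect terms: -2x² - 4x + 90 = 0.
By the quadratic formula, x = (4 ± √736) / -4, so x ≈ -7.7823 or x ≈ 5.7823.
Neither value makes a denominator zero (x ≠ 5, x ≠ -5), so both are valid.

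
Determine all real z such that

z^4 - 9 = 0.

Let u = z^2. The equation becomes u^2 - 9 = 0.
Factor: (u + 3)(u - 3) = 0, so u = -3 or u = 3.
z^2 = -3 < 0 has no real solution.
z^2 = 3 gives z = +/-sqrt(3) ~= +/-1.7321.

z = -1.7321 or z = 1.7321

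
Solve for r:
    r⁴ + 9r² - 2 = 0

r = -0.4658 or r = 0.4658

Let u = r². The equation becomes u² + 9u - 2 = 0.
By the quadratic formula, u = -9/2 + √(89)/2 or u = -√(89)/2 - 9/2.
r² = -9/2 + √(89)/2 gives r = ±√(-9/2 + √(89)/2) ≈ ±0.4658.
r² = -√(89)/2 - 9/2 < 0 has no real solution.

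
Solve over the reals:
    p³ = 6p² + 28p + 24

Rearrange: p³ - 6p² - 28p - 24 = 0.
Possible rational roots are divisors of -24. Testing p = -2 gives 0, so (p + 2) is a factor.
Divide: p³ - 6p² - 28p - 24 = (p + 2)(p² - 8p - 12).
Apply the quadratic formula to p² - 8p - 12 = 0: p = (8 ± √112)/2, i.e. p ≈ 9.2915 or p ≈ -1.2915.

p = -2 or p = -1.2915 or p = 9.2915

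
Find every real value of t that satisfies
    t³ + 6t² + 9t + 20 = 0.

Possible rational roots are divisors of 20. Testing t = -5 gives 0, so (t + 5) is a factor.
Divide: t³ + 6t² + 9t + 20 = (t + 5)(t² + t + 4).
The quadratic t² + t + 4 has discriminant -15 < 0, so no further real roots.

t = -5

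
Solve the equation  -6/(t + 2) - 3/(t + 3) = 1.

Multiply both sides by (t + 2)(t + 3):
-6(t + 3) - 3(t + 2) = (t + 2)(t + 3).
Expand and collect terms: t² + 14t + 30 = 0.
By the quadratic formula, t = (-14 ± √76) / 2, so t ≈ -2.6411 or t ≈ -11.3589.
Neither value makes a denominator zero (t ≠ -2, t ≠ -3), so both are valid.

t = -11.3589 or t = -2.6411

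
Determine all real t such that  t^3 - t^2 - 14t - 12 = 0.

Possible rational roots are divisors of -12. Testing t = -1 gives 0, so (t + 1) is a factor.
Divide: t^3 - t^2 - 14t - 12 = (t + 1)(t^2 - 2t - 12).
Apply the quadratic formula to t^2 - 2t - 12 = 0: t = (2 +/- sqrt(52))/2, i.e. t ~= 4.6056 or t ~= -2.6056.

t = -2.6056 or t = -1 or t = 4.6056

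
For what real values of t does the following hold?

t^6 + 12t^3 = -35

Let u = t^3. The equation becomes u^2 + 12u + 35 = 0.
Factor: (u + 5)(u + 7) = 0, so u = -5 or u = -7.
t^3 = -5 gives t = -(5)^(1/3) ~= -1.71.
t^3 = -7 gives t = -(7)^(1/3) ~= -1.9129.

t = -1.9129 or t = -1.71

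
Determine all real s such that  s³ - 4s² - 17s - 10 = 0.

Possible rational roots are divisors of -10. Testing s = -2 gives 0, so (s + 2) is a factor.
Divide: s³ - 4s² - 17s - 10 = (s + 2)(s² - 6s - 5).
Apply the quadratic formula to s² - 6s - 5 = 0: s = (6 ± √56)/2, i.e. s ≈ 6.7417 or s ≈ -0.7417.

s = -2 or s = -0.7417 or s = 6.7417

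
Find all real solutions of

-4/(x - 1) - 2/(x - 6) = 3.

Multiply both sides by (x - 1)(x - 6):
-4(x - 6) - 2(x - 1) = 3(x - 1)(x - 6).
Expand and collect terms: 3x^2 - 15x - 8 = 0.
By the quadratic formula, x = (15 +/- sqrt(321)) / 6, so x ~= 5.4861 or x ~= -0.4861.
Neither value makes a denominator zero (x != 1, x != 6), so both are valid.

x = -0.4861 or x = 5.4861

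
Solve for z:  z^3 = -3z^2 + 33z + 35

Rearrange: z^3 + 3z^2 - 33z - 35 = 0.
Possible rational roots are divisors of -35. Testing z = 5 gives 0, so (z - 5) is a factor.
Divide: z^3 + 3z^2 - 33z - 35 = (z - 5)(z^2 + 8z + 7).
Factor the quadratic: z = -1 or z = -7.

z = -7 or z = -1 or z = 5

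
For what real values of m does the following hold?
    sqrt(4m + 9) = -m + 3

Square both sides: 4m + 9 = (-m + 3)^2.
Expand and rearrange: m^2 - 10m = 0.
Solving gives m = 10 or m = 0.
Check each candidate in the original equation:
  m = 10: sqrt(49) = 7, while -m + 3 = -7 — extraneous.
  m = 0: sqrt(9) = 3, while -m + 3 = 3 — valid.

m = 0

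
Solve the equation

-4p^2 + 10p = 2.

p = 0.2192 or p = 2.2808

Rearrange to standard form: -4p^2 + 10p - 2 = 0.
Discriminant: (10)^2 - 4*(-4)*(-2) = 68.
Quadratic formula: p = (-10 +/- sqrt(68)) / (-8).
So p = 5/4 - sqrt(17)/4 ~= 0.2192 or p = sqrt(17)/4 + 5/4 ~= 2.2808.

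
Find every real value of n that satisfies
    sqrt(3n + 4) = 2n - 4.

n = 4

Square both sides: 3n + 4 = (2n - 4)^2.
Expand and rearrange: 4n^2 - 19n + 12 = 0.
Solving gives n = 4 or n = 0.75.
Check each candidate in the original equation:
  n = 4: sqrt(16) = 4, while 2n - 4 = 4 — valid.
  n = 0.75: sqrt(6.25) = 2.5, while 2n - 4 = -2.5 — extraneous.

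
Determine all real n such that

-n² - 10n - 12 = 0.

n = -8.6056 or n = -1.3944

Discriminant: (-10)² − 4·(-1)·(-12) = 52.
Quadratic formula: n = (10 ± √52) / (-2).
So n = -5 - √(13) ≈ -8.6056 or n = -5 + √(13) ≈ -1.3944.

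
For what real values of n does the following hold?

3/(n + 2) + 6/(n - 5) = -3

n = -3.3166 or n = 3.3166

Multiply both sides by (n + 2)(n - 5):
3(n - 5) + 6(n + 2) = -3(n + 2)(n - 5).
Expand and collect terms: -3n^2 + 33 = 0.
By the quadratic formula, n = (0 +/- sqrt(396)) / -6, so n ~= -3.3166 or n ~= 3.3166.
Neither value makes a denominator zero (n != -2, n != 5), so both are valid.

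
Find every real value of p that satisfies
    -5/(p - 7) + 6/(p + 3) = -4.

Multiply both sides by (p - 7)(p + 3):
-5(p + 3) + 6(p - 7) = -4(p - 7)(p + 3).
Expand and collect terms: -4p^2 + 15p + 141 = 0.
By the quadratic formula, p = (-15 +/- sqrt(2481)) / -8, so p ~= -4.3512 or p ~= 8.1012.
Neither value makes a denominator zero (p != 7, p != -3), so both are valid.

p = -4.3512 or p = 8.1012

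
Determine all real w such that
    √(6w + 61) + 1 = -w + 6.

Isolate the radical: √(6w + 61) = -w + 5.
Square both sides: 6w + 61 = (-w + 5)².
Expand and rearrange: w² - 16w - 36 = 0.
Solving gives w = 18 or w = -2.
Check each candidate in the original equation:
  w = 18: √(169) = 13, while -w + 5 = -13 — extraneous.
  w = -2: √(49) = 7, while -w + 5 = 7 — valid.

w = -2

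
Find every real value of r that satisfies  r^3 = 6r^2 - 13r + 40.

Rearrange: r^3 - 6r^2 + 13r - 40 = 0.
Possible rational roots are divisors of -40. Testing r = 5 gives 0, so (r - 5) is a factor.
Divide: r^3 - 6r^2 + 13r - 40 = (r - 5)(r^2 - r + 8).
The quadratic r^2 - r + 8 has discriminant -31 < 0, so no further real roots.

r = 5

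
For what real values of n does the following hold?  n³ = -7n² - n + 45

Rearrange: n³ + 7n² + n - 45 = 0.
Possible rational roots are divisors of -45. Testing n = -5 gives 0, so (n + 5) is a factor.
Divide: n³ + 7n² + n - 45 = (n + 5)(n² + 2n - 9).
Apply the quadratic formula to n² + 2n - 9 = 0: n = (-2 ± √40)/2, i.e. n ≈ 2.1623 or n ≈ -4.1623.

n = -5 or n = -4.1623 or n = 2.1623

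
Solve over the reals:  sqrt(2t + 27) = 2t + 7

t = -1

Square both sides: 2t + 27 = (2t + 7)^2.
Expand and rearrange: 4t^2 + 26t + 22 = 0.
Solving gives t = -1 or t = -5.5.
Check each candidate in the original equation:
  t = -1: sqrt(25) = 5, while 2t + 7 = 5 — valid.
  t = -5.5: sqrt(16) = 4, while 2t + 7 = -4 — extraneous.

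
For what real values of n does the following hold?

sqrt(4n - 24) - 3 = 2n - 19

Isolate the radical: sqrt(4n - 24) = 2n - 16.
Square both sides: 4n - 24 = (2n - 16)^2.
Expand and rearrange: 4n^2 - 68n + 280 = 0.
Solving gives n = 10 or n = 7.
Check each candidate in the original equation:
  n = 10: sqrt(16) = 4, while 2n - 16 = 4 — valid.
  n = 7: sqrt(4) = 2, while 2n - 16 = -2 — extraneous.

n = 10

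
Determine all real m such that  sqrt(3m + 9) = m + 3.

Square both sides: 3m + 9 = (m + 3)^2.
Expand and rearrange: m^2 + 3m = 0.
Solving gives m = 0 or m = -3.
Check each candidate in the original equation:
  m = 0: sqrt(9) = 3, while m + 3 = 3 — valid.
  m = -3: sqrt(0) = 0, while m + 3 = 0 — valid.

m = -3 or m = 0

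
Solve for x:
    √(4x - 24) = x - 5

x = 7

Square both sides: 4x - 24 = (x - 5)².
Expand and rearrange: x² - 14x + 49 = 0.
This gives the repeated root x = 7.
Check in the original equation:
  x = 7: √(4) = 2, while x - 5 = 2 — valid.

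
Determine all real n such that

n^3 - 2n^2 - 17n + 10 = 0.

n = -3.5616 or n = 0.5616 or n = 5

Possible rational roots are divisors of 10. Testing n = 5 gives 0, so (n - 5) is a factor.
Divide: n^3 - 2n^2 - 17n + 10 = (n - 5)(n^2 + 3n - 2).
Apply the quadratic formula to n^2 + 3n - 2 = 0: n = (-3 +/- sqrt(17))/2, i.e. n ~= 0.5616 or n ~= -3.5616.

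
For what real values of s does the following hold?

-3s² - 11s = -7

Rearrange to standard form: -3s² - 11s + 7 = 0.
Discriminant: (-11)² − 4·(-3)·7 = 205.
Quadratic formula: s = (11 ± √205) / (-6).
So s = -√(205)/6 - 11/6 ≈ -4.2196 or s = -11/6 + √(205)/6 ≈ 0.553.

s = -4.2196 or s = 0.553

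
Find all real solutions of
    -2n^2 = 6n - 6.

Rearrange to standard form: -2n^2 - 6n + 6 = 0.
Discriminant: (-6)^2 - 4*(-2)*6 = 84.
Quadratic formula: n = (6 +/- sqrt(84)) / (-4).
So n = -sqrt(21)/2 - 3/2 ~= -3.7913 or n = -3/2 + sqrt(21)/2 ~= 0.7913.

n = -3.7913 or n = 0.7913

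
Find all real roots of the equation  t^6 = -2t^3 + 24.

Let u = t^3. The equation becomes u^2 + 2u - 24 = 0.
Factor: (u + 6)(u - 4) = 0, so u = -6 or u = 4.
t^3 = -6 gives t = -(6)^(1/3) ~= -1.8171.
t^3 = 4 gives t = (4)^(1/3) ~= 1.5874.

t = -1.8171 or t = 1.5874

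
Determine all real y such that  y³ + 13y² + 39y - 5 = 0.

Possible rational roots are divisors of -5. Testing y = -5 gives 0, so (y + 5) is a factor.
Divide: y³ + 13y² + 39y - 5 = (y + 5)(y² + 8y - 1).
Apply the quadratic formula to y² + 8y - 1 = 0: y = (-8 ± √68)/2, i.e. y ≈ 0.1231 or y ≈ -8.1231.

y = -8.1231 or y = -5 or y = 0.1231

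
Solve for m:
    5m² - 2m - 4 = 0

Discriminant: (-2)² − 4·5·(-4) = 84.
Quadratic formula: m = (2 ± √84) / 10.
So m = 1/5 + √(21)/5 ≈ 1.1165 or m = 1/5 - √(21)/5 ≈ -0.7165.

m = -0.7165 or m = 1.1165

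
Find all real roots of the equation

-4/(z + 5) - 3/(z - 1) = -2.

Multiply both sides by (z + 5)(z - 1):
-4(z - 1) - 3(z + 5) = -2(z + 5)(z - 1).
Expand and collect terms: -2z² - z + 21 = 0.
Factor or apply the quadratic formula: z = -3.5 or z = 3.
Neither value makes a denominator zero (z ≠ -5, z ≠ 1), so both are valid.

z = -3.5 or z = 3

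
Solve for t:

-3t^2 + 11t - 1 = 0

t = 0.0933 or t = 3.5734

Discriminant: (11)^2 - 4*(-3)*(-1) = 109.
Quadratic formula: t = (-11 +/- sqrt(109)) / (-6).
So t = 11/6 - sqrt(109)/6 ~= 0.0933 or t = sqrt(109)/6 + 11/6 ~= 3.5734.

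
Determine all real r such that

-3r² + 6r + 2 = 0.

Discriminant: (6)² − 4·(-3)·2 = 60.
Quadratic formula: r = (-6 ± √60) / (-6).
So r = 1 - √(15)/3 ≈ -0.291 or r = 1 + √(15)/3 ≈ 2.291.

r = -0.291 or r = 2.291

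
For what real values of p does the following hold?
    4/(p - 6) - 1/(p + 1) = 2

p = -1.3935 or p = 7.8935

Multiply both sides by (p - 6)(p + 1):
4(p + 1) - (p - 6) = 2(p - 6)(p + 1).
Expand and collect terms: 2p² - 13p - 22 = 0.
By the quadratic formula, p = (13 ± √345) / 4, so p ≈ 7.8935 or p ≈ -1.3935.
Neither value makes a denominator zero (p ≠ 6, p ≠ -1), so both are valid.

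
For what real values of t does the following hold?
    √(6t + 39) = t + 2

Square both sides: 6t + 39 = (t + 2)².
Expand and rearrange: t² - 2t - 35 = 0.
Solving gives t = 7 or t = -5.
Check each candidate in the original equation:
  t = 7: √(81) = 9, while t + 2 = 9 — valid.
  t = -5: √(9) = 3, while t + 2 = -3 — extraneous.

t = 7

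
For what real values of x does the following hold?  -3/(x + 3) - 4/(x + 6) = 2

Multiply both sides by (x + 3)(x + 6):
-3(x + 6) - 4(x + 3) = 2(x + 3)(x + 6).
Expand and collect terms: 2x² + 25x + 66 = 0.
By the quadratic formula, x = (-25 ± √97) / 4, so x ≈ -3.7878 or x ≈ -8.7122.
Neither value makes a denominator zero (x ≠ -3, x ≠ -6), so both are valid.

x = -8.7122 or x = -3.7878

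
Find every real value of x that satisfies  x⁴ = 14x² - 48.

Let u = x². The equation becomes u² - 14u + 48 = 0.
Factor: (u - 6)(u - 8) = 0, so u = 6 or u = 8.
x² = 6 gives x = ±√(6) ≈ ±2.4495.
x² = 8 gives x = ±2·√(2) ≈ ±2.8284.

x = -2.8284 or x = -2.4495 or x = 2.4495 or x = 2.8284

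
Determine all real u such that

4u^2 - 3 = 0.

u = -0.866 or u = 0.866

Discriminant: (0)^2 - 4*4*(-3) = 48.
Quadratic formula: u = (0 +/- sqrt(48)) / 8.
So u = sqrt(3)/2 ~= 0.866 or u = -sqrt(3)/2 ~= -0.866.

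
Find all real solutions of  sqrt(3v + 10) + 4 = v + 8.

v = -3 or v = -2

Isolate the radical: sqrt(3v + 10) = v + 4.
Square both sides: 3v + 10 = (v + 4)^2.
Expand and rearrange: v^2 + 5v + 6 = 0.
Solving gives v = -2 or v = -3.
Check each candidate in the original equation:
  v = -2: sqrt(4) = 2, while v + 4 = 2 — valid.
  v = -3: sqrt(1) = 1, while v + 4 = 1 — valid.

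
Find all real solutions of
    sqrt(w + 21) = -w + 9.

w = 4

Square both sides: w + 21 = (-w + 9)^2.
Expand and rearrange: w^2 - 19w + 60 = 0.
Solving gives w = 15 or w = 4.
Check each candidate in the original equation:
  w = 15: sqrt(36) = 6, while -w + 9 = -6 — extraneous.
  w = 4: sqrt(25) = 5, while -w + 9 = 5 — valid.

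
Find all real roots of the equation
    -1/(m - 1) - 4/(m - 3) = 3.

Multiply both sides by (m - 1)(m - 3):
-(m - 3) - 4(m - 1) = 3(m - 1)(m - 3).
Expand and collect terms: 3m² - 7m + 2 = 0.
Factor or apply the quadratic formula: m = 2 or m = 0.3333.
Neither value makes a denominator zero (m ≠ 1, m ≠ 3), so both are valid.

m = 0.3333 or m = 2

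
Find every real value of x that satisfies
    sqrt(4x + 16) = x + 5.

x = -3

Square both sides: 4x + 16 = (x + 5)^2.
Expand and rearrange: x^2 + 6x + 9 = 0.
This gives the repeated root x = -3.
Check in the original equation:
  x = -3: sqrt(4) = 2, while x + 5 = 2 — valid.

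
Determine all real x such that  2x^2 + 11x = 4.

Rearrange to standard form: 2x^2 + 11x - 4 = 0.
Discriminant: (11)^2 - 4*2*(-4) = 153.
Quadratic formula: x = (-11 +/- sqrt(153)) / 4.
So x = -11/4 + 3*sqrt(17)/4 ~= 0.3423 or x = -3*sqrt(17)/4 - 11/4 ~= -5.8423.

x = -5.8423 or x = 0.3423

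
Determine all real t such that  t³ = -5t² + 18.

Rearrange: t³ + 5t² - 18 = 0.
Possible rational roots are divisors of -18. Testing t = -3 gives 0, so (t + 3) is a factor.
Divide: t³ + 5t² - 18 = (t + 3)(t² + 2t - 6).
Apply the quadratic formula to t² + 2t - 6 = 0: t = (-2 ± √28)/2, i.e. t ≈ 1.6458 or t ≈ -3.6458.

t = -3.6458 or t = -3 or t = 1.6458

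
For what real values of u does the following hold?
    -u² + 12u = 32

Bring every term to one side: -u² + 12u - 32 = 0.
Factor: -1(u - 8)(u - 4) = 0.
So u = 8 or u = 4.

u = 4 or u = 8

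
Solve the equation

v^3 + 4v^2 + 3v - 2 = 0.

v = -2.4142 or v = -2 or v = 0.4142

Possible rational roots are divisors of -2. Testing v = -2 gives 0, so (v + 2) is a factor.
Divide: v^3 + 4v^2 + 3v - 2 = (v + 2)(v^2 + 2v - 1).
Apply the quadratic formula to v^2 + 2v - 1 = 0: v = (-2 +/- sqrt(8))/2, i.e. v ~= 0.4142 or v ~= -2.4142.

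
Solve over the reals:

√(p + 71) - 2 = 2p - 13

Isolate the radical: √(p + 71) = 2p - 11.
Square both sides: p + 71 = (2p - 11)².
Expand and rearrange: 4p² - 45p + 50 = 0.
Solving gives p = 10 or p = 1.25.
Check each candidate in the original equation:
  p = 10: √(81) = 9, while 2p - 11 = 9 — valid.
  p = 1.25: √(72.25) = 8.5, while 2p - 11 = -8.5 — extraneous.

p = 10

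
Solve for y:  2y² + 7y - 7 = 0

y = -4.3117 or y = 0.8117

Discriminant: (7)² − 4·2·(-7) = 105.
Quadratic formula: y = (-7 ± √105) / 4.
So y = -7/4 + √(105)/4 ≈ 0.8117 or y = -√(105)/4 - 7/4 ≈ -4.3117.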